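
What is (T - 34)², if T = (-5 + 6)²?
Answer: 1089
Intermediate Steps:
T = 1 (T = 1² = 1)
(T - 34)² = (1 - 34)² = (-33)² = 1089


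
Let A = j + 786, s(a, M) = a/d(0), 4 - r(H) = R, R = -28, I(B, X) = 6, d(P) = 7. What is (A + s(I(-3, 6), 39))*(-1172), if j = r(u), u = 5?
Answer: -6717904/7 ≈ -9.5970e+5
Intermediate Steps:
r(H) = 32 (r(H) = 4 - 1*(-28) = 4 + 28 = 32)
s(a, M) = a/7
j = 32
A = 818 (A = 32 + 786 = 818)
(A + s(I(-3, 6), 39))*(-1172) = (818 + (1/7)*6)*(-1172) = (818 + 6/7)*(-1172) = (5732/7)*(-1172) = -6717904/7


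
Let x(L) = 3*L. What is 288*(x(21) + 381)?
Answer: 127872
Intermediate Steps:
288*(x(21) + 381) = 288*(3*21 + 381) = 288*(63 + 381) = 288*444 = 127872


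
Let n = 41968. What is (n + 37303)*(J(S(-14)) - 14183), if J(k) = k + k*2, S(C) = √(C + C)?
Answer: -1124300593 + 475626*I*√7 ≈ -1.1243e+9 + 1.2584e+6*I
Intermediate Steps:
S(C) = √2*√C (S(C) = √(2*C) = √2*√C)
J(k) = 3*k (J(k) = k + 2*k = 3*k)
(n + 37303)*(J(S(-14)) - 14183) = (41968 + 37303)*(3*(√2*√(-14)) - 14183) = 79271*(3*(√2*(I*√14)) - 14183) = 79271*(3*(2*I*√7) - 14183) = 79271*(6*I*√7 - 14183) = 79271*(-14183 + 6*I*√7) = -1124300593 + 475626*I*√7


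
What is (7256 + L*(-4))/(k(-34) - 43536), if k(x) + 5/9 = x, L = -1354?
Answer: -114048/392135 ≈ -0.29084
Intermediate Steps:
k(x) = -5/9 + x
(7256 + L*(-4))/(k(-34) - 43536) = (7256 - 1354*(-4))/((-5/9 - 34) - 43536) = (7256 + 5416)/(-311/9 - 43536) = 12672/(-392135/9) = 12672*(-9/392135) = -114048/392135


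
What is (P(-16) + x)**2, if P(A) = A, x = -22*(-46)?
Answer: 992016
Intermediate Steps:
x = 1012
(P(-16) + x)**2 = (-16 + 1012)**2 = 996**2 = 992016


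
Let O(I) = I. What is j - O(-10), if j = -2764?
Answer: -2754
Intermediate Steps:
j - O(-10) = -2764 - 1*(-10) = -2764 + 10 = -2754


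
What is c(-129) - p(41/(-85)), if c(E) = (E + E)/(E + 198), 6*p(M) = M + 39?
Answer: -59581/5865 ≈ -10.159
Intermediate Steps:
p(M) = 13/2 + M/6 (p(M) = (M + 39)/6 = (39 + M)/6 = 13/2 + M/6)
c(E) = 2*E/(198 + E) (c(E) = (2*E)/(198 + E) = 2*E/(198 + E))
c(-129) - p(41/(-85)) = 2*(-129)/(198 - 129) - (13/2 + (41/(-85))/6) = 2*(-129)/69 - (13/2 + (41*(-1/85))/6) = 2*(-129)*(1/69) - (13/2 + (1/6)*(-41/85)) = -86/23 - (13/2 - 41/510) = -86/23 - 1*1637/255 = -86/23 - 1637/255 = -59581/5865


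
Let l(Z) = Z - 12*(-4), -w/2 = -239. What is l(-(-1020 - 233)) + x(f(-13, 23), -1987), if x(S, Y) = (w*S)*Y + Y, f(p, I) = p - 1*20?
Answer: 31342252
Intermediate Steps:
w = 478 (w = -2*(-239) = 478)
f(p, I) = -20 + p (f(p, I) = p - 20 = -20 + p)
x(S, Y) = Y + 478*S*Y (x(S, Y) = (478*S)*Y + Y = 478*S*Y + Y = Y + 478*S*Y)
l(Z) = 48 + Z (l(Z) = Z + 48 = 48 + Z)
l(-(-1020 - 233)) + x(f(-13, 23), -1987) = (48 - (-1020 - 233)) - 1987*(1 + 478*(-20 - 13)) = (48 - 1*(-1253)) - 1987*(1 + 478*(-33)) = (48 + 1253) - 1987*(1 - 15774) = 1301 - 1987*(-15773) = 1301 + 31340951 = 31342252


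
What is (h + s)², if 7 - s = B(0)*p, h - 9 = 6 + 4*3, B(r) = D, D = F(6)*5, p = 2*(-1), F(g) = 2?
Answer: 2916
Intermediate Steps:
p = -2
D = 10 (D = 2*5 = 10)
B(r) = 10
h = 27 (h = 9 + (6 + 4*3) = 9 + (6 + 12) = 9 + 18 = 27)
s = 27 (s = 7 - 10*(-2) = 7 - 1*(-20) = 7 + 20 = 27)
(h + s)² = (27 + 27)² = 54² = 2916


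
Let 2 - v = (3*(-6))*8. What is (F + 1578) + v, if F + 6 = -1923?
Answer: -205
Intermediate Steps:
F = -1929 (F = -6 - 1923 = -1929)
v = 146 (v = 2 - 3*(-6)*8 = 2 - (-18)*8 = 2 - 1*(-144) = 2 + 144 = 146)
(F + 1578) + v = (-1929 + 1578) + 146 = -351 + 146 = -205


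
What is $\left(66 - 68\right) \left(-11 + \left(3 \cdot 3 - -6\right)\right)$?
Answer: $-8$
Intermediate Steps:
$\left(66 - 68\right) \left(-11 + \left(3 \cdot 3 - -6\right)\right) = \left(66 - 68\right) \left(-11 + \left(9 + 6\right)\right) = - 2 \left(-11 + 15\right) = \left(-2\right) 4 = -8$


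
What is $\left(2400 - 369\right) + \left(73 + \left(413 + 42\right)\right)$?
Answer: $2559$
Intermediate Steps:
$\left(2400 - 369\right) + \left(73 + \left(413 + 42\right)\right) = \left(2400 - 369\right) + \left(73 + 455\right) = 2031 + 528 = 2559$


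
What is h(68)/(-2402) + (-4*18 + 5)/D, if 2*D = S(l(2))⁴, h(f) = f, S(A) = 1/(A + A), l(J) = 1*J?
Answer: -41199138/1201 ≈ -34304.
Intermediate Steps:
l(J) = J
S(A) = 1/(2*A)
D = 1/512 (D = ((½)/2)⁴/2 = ((½)*(½))⁴/2 = (¼)⁴/2 = (½)*(1/256) = 1/512 ≈ 0.0019531)
h(68)/(-2402) + (-4*18 + 5)/D = 68/(-2402) + (-4*18 + 5)/(1/512) = 68*(-1/2402) + (-72 + 5)*512 = -34/1201 - 67*512 = -34/1201 - 34304 = -41199138/1201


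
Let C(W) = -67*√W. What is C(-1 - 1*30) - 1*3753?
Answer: -3753 - 67*I*√31 ≈ -3753.0 - 373.04*I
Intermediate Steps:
C(-1 - 1*30) - 1*3753 = -67*√(-1 - 1*30) - 1*3753 = -67*√(-1 - 30) - 3753 = -67*I*√31 - 3753 = -3753 - 67*I*√31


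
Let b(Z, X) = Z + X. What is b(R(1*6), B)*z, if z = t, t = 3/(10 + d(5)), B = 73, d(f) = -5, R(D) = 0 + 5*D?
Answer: 309/5 ≈ 61.800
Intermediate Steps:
R(D) = 5*D
b(Z, X) = X + Z
t = 3/5 (t = 3/(10 - 5) = 3/5 ≈ 0.60000)
z = 3/5 ≈ 0.60000
b(R(1*6), B)*z = (73 + 5*(1*6))*(3/5) = (73 + 5*6)*(3/5) = (73 + 30)*(3/5) = 103*(3/5) = 309/5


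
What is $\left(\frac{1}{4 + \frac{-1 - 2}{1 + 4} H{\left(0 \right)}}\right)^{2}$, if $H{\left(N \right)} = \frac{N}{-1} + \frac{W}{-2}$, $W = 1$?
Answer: $\frac{100}{1849} \approx 0.054083$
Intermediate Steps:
$H{\left(N \right)} = - \frac{1}{2} - N$ ($H{\left(N \right)} = \frac{N}{-1} + 1 \frac{1}{-2} = N \left(-1\right) + 1 \left(- \frac{1}{2}\right) = - N - \frac{1}{2} = - \frac{1}{2} - N$)
$\left(\frac{1}{4 + \frac{-1 - 2}{1 + 4} H{\left(0 \right)}}\right)^{2} = \left(\frac{1}{4 + \frac{-1 - 2}{1 + 4} \left(- \frac{1}{2} - 0\right)}\right)^{2} = \left(\frac{1}{4 + - \frac{3}{5} \left(- \frac{1}{2} + 0\right)}\right)^{2} = \left(\frac{1}{4 + \left(-3\right) \frac{1}{5} \left(- \frac{1}{2}\right)}\right)^{2} = \left(\frac{1}{4 - - \frac{3}{10}}\right)^{2} = \left(\frac{1}{4 + \frac{3}{10}}\right)^{2} = \left(\frac{1}{\frac{43}{10}}\right)^{2} = \left(\frac{10}{43}\right)^{2} = \frac{100}{1849}$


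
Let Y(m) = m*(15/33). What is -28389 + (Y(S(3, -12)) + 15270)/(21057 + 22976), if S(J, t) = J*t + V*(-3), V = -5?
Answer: -13750413342/484363 ≈ -28389.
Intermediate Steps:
S(J, t) = 15 + J*t (S(J, t) = J*t - 5*(-3) = J*t + 15 = 15 + J*t)
Y(m) = 5*m/11 (Y(m) = m*(15*(1/33)) = m*(5/11) = 5*m/11)
-28389 + (Y(S(3, -12)) + 15270)/(21057 + 22976) = -28389 + (5*(15 + 3*(-12))/11 + 15270)/(21057 + 22976) = -28389 + (5*(15 - 36)/11 + 15270)/44033 = -28389 + ((5/11)*(-21) + 15270)*(1/44033) = -28389 + (-105/11 + 15270)*(1/44033) = -28389 + (167865/11)*(1/44033) = -28389 + 167865/484363 = -13750413342/484363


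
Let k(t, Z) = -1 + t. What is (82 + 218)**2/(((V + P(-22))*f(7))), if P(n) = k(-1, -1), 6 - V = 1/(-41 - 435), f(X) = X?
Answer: 408000/127 ≈ 3212.6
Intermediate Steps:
V = 2857/476 (V = 6 - 1/(-41 - 435) = 6 - 1/(-476) = 6 - 1*(-1/476) = 6 + 1/476 = 2857/476 ≈ 6.0021)
P(n) = -2 (P(n) = -1 - 1 = -2)
(82 + 218)**2/(((V + P(-22))*f(7))) = (82 + 218)**2/(((2857/476 - 2)*7)) = 300**2/(((1905/476)*7)) = 90000/(1905/68) = 90000*(68/1905) = 408000/127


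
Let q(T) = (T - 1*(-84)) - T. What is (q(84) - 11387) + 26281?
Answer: 14978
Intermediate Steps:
q(T) = 84 (q(T) = (T + 84) - T = (84 + T) - T = 84)
(q(84) - 11387) + 26281 = (84 - 11387) + 26281 = -11303 + 26281 = 14978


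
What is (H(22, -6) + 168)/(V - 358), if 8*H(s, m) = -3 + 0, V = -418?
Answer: -1341/6208 ≈ -0.21601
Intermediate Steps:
H(s, m) = -3/8 (H(s, m) = (-3 + 0)/8 = (⅛)*(-3) = -3/8)
(H(22, -6) + 168)/(V - 358) = (-3/8 + 168)/(-418 - 358) = (1341/8)/(-776) = (1341/8)*(-1/776) = -1341/6208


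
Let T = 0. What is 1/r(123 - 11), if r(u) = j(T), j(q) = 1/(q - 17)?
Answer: -17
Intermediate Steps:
j(q) = 1/(-17 + q)
r(u) = -1/17 (r(u) = 1/(-17 + 0) = 1/(-17) = -1/17)
1/r(123 - 11) = 1/(-1/17) = -17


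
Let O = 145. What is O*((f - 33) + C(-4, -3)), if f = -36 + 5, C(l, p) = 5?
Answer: -8555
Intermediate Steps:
f = -31
O*((f - 33) + C(-4, -3)) = 145*((-31 - 33) + 5) = 145*(-64 + 5) = 145*(-59) = -8555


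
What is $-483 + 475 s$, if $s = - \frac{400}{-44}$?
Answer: $\frac{42187}{11} \approx 3835.2$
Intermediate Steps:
$s = \frac{100}{11}$ ($s = - \frac{400 \left(-1\right)}{44} = \left(-1\right) \left(- \frac{100}{11}\right) = \frac{100}{11} \approx 9.0909$)
$-483 + 475 s = -483 + 475 \cdot \frac{100}{11} = -483 + \frac{47500}{11} = \frac{42187}{11}$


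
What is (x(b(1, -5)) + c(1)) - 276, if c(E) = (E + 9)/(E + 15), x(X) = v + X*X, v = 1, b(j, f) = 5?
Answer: -1995/8 ≈ -249.38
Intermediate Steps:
x(X) = 1 + X² (x(X) = 1 + X*X = 1 + X²)
c(E) = (9 + E)/(15 + E)
(x(b(1, -5)) + c(1)) - 276 = ((1 + 5²) + (9 + 1)/(15 + 1)) - 276 = ((1 + 25) + 10/16) - 276 = (26 + (1/16)*10) - 276 = (26 + 5/8) - 276 = 213/8 - 276 = -1995/8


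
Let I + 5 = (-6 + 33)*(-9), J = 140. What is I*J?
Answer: -34720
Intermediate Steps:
I = -248 (I = -5 + (-6 + 33)*(-9) = -5 + 27*(-9) = -5 - 243 = -248)
I*J = -248*140 = -34720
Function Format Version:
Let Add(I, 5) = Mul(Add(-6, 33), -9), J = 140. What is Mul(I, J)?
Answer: -34720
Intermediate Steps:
I = -248 (I = Add(-5, Mul(Add(-6, 33), -9)) = Add(-5, Mul(27, -9)) = Add(-5, -243) = -248)
Mul(I, J) = Mul(-248, 140) = -34720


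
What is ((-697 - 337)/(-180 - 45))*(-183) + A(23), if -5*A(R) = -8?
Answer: -62954/75 ≈ -839.39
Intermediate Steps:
A(R) = 8/5 (A(R) = -⅕*(-8) = 8/5)
((-697 - 337)/(-180 - 45))*(-183) + A(23) = ((-697 - 337)/(-180 - 45))*(-183) + 8/5 = -1034/(-225)*(-183) + 8/5 = -1034*(-1/225)*(-183) + 8/5 = (1034/225)*(-183) + 8/5 = -63074/75 + 8/5 = -62954/75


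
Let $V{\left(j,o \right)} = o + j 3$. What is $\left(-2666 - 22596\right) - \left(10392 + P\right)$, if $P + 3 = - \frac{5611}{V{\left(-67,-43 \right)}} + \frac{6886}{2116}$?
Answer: $- \frac{4605076741}{129076} \approx -35677.0$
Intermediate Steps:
$V{\left(j,o \right)} = o + 3 j$
$P = \frac{3001037}{129076}$ ($P = -3 - \left(- \frac{3443}{1058} + \frac{5611}{-43 + 3 \left(-67\right)}\right) = -3 - \left(- \frac{3443}{1058} + \frac{5611}{-43 - 201}\right) = -3 - \left(- \frac{3443}{1058} + \frac{5611}{-244}\right) = -3 + \left(\left(-5611\right) \left(- \frac{1}{244}\right) + \frac{3443}{1058}\right) = -3 + \left(\frac{5611}{244} + \frac{3443}{1058}\right) = -3 + \frac{3388265}{129076} = \frac{3001037}{129076} \approx 23.25$)
$\left(-2666 - 22596\right) - \left(10392 + P\right) = \left(-2666 - 22596\right) - \frac{1344358829}{129076} = -25262 - \frac{1344358829}{129076} = - \frac{4605076741}{129076}$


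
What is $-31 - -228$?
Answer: $197$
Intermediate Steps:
$-31 - -228 = -31 + 228 = 197$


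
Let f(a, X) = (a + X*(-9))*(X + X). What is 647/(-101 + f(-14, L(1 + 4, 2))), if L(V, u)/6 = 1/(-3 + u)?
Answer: -647/581 ≈ -1.1136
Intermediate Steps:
L(V, u) = 6/(-3 + u)
f(a, X) = 2*X*(a - 9*X) (f(a, X) = (a - 9*X)*(2*X) = 2*X*(a - 9*X))
647/(-101 + f(-14, L(1 + 4, 2))) = 647/(-101 + 2*(6/(-3 + 2))*(-14 - 54/(-3 + 2))) = 647/(-101 + 2*(6/(-1))*(-14 - 54/(-1))) = 647/(-101 + 2*(6*(-1))*(-14 - 54*(-1))) = 647/(-101 + 2*(-6)*(-14 - 9*(-6))) = 647/(-101 + 2*(-6)*(-14 + 54)) = 647/(-101 + 2*(-6)*40) = 647/(-101 - 480) = 647/(-581) = 647*(-1/581) = -647/581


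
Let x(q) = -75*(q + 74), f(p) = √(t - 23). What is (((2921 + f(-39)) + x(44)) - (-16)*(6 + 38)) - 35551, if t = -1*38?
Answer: -40776 + I*√61 ≈ -40776.0 + 7.8102*I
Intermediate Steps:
t = -38
f(p) = I*√61 (f(p) = √(-38 - 23) = √(-61) = I*√61)
x(q) = -5550 - 75*q (x(q) = -75*(74 + q) = -5550 - 75*q)
(((2921 + f(-39)) + x(44)) - (-16)*(6 + 38)) - 35551 = (((2921 + I*√61) + (-5550 - 75*44)) - (-16)*(6 + 38)) - 35551 = (((2921 + I*√61) + (-5550 - 3300)) - (-16)*44) - 35551 = (((2921 + I*√61) - 8850) - 1*(-704)) - 35551 = ((-5929 + I*√61) + 704) - 35551 = (-5225 + I*√61) - 35551 = -40776 + I*√61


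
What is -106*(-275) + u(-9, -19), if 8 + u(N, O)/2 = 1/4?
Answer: 58269/2 ≈ 29135.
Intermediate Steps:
u(N, O) = -31/2 (u(N, O) = -16 + 2/4 = -16 + 2*(¼) = -16 + ½ = -31/2)
-106*(-275) + u(-9, -19) = -106*(-275) - 31/2 = 29150 - 31/2 = 58269/2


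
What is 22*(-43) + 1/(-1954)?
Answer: -1848485/1954 ≈ -946.00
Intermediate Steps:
22*(-43) + 1/(-1954) = -946 - 1/1954 = -1848485/1954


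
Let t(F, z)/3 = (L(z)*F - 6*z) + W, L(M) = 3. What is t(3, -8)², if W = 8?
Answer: 38025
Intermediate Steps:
t(F, z) = 24 - 18*z + 9*F (t(F, z) = 3*((3*F - 6*z) + 8) = 3*((-6*z + 3*F) + 8) = 3*(8 - 6*z + 3*F) = 24 - 18*z + 9*F)
t(3, -8)² = (24 - 18*(-8) + 9*3)² = (24 + 144 + 27)² = 195² = 38025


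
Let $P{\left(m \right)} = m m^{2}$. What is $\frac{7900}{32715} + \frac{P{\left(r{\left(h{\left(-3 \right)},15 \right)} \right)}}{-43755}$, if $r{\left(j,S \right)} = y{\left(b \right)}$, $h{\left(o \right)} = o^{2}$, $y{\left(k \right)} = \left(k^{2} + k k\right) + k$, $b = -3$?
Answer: $\frac{3136685}{19085931} \approx 0.16435$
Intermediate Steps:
$y{\left(k \right)} = k + 2 k^{2}$ ($y{\left(k \right)} = \left(k^{2} + k^{2}\right) + k = 2 k^{2} + k = k + 2 k^{2}$)
$r{\left(j,S \right)} = 15$ ($r{\left(j,S \right)} = - 3 \left(1 + 2 \left(-3\right)\right) = - 3 \left(1 - 6\right) = \left(-3\right) \left(-5\right) = 15$)
$P{\left(m \right)} = m^{3}$
$\frac{7900}{32715} + \frac{P{\left(r{\left(h{\left(-3 \right)},15 \right)} \right)}}{-43755} = \frac{7900}{32715} + \frac{15^{3}}{-43755} = 7900 \cdot \frac{1}{32715} + 3375 \left(- \frac{1}{43755}\right) = \frac{1580}{6543} - \frac{225}{2917} = \frac{3136685}{19085931}$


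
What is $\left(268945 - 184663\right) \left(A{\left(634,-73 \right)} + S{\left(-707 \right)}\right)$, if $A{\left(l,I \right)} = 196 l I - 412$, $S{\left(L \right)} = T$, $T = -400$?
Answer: $-764613383688$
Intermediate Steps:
$S{\left(L \right)} = -400$
$A{\left(l,I \right)} = -412 + 196 I l$ ($A{\left(l,I \right)} = 196 I l - 412 = -412 + 196 I l$)
$\left(268945 - 184663\right) \left(A{\left(634,-73 \right)} + S{\left(-707 \right)}\right) = \left(268945 - 184663\right) \left(\left(-412 + 196 \left(-73\right) 634\right) - 400\right) = 84282 \left(\left(-412 - 9071272\right) - 400\right) = 84282 \left(-9071684 - 400\right) = 84282 \left(-9072084\right) = -764613383688$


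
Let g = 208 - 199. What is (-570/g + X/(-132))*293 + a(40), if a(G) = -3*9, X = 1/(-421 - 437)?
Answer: -2104711459/113256 ≈ -18584.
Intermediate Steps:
X = -1/858 (X = 1/(-858) = -1/858 ≈ -0.0011655)
g = 9
a(G) = -27
(-570/g + X/(-132))*293 + a(40) = (-570/9 - 1/858/(-132))*293 - 27 = (-570*⅑ - 1/858*(-1/132))*293 - 27 = (-190/3 + 1/113256)*293 - 27 = -7172879/113256*293 - 27 = -2101653547/113256 - 27 = -2104711459/113256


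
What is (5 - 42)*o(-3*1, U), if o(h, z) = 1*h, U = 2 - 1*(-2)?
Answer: 111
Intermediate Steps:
U = 4 (U = 2 + 2 = 4)
o(h, z) = h
(5 - 42)*o(-3*1, U) = (5 - 42)*(-3*1) = -37*(-3) = 111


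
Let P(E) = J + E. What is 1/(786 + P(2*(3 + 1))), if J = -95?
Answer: 1/699 ≈ 0.0014306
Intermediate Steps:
P(E) = -95 + E
1/(786 + P(2*(3 + 1))) = 1/(786 + (-95 + 2*(3 + 1))) = 1/(786 + (-95 + 2*4)) = 1/(786 + (-95 + 8)) = 1/(786 - 87) = 1/699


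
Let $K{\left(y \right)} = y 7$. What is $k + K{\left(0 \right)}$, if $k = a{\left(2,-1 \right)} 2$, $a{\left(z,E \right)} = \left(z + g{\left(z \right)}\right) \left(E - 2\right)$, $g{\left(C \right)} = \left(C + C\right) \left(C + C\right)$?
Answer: $-108$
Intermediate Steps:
$g{\left(C \right)} = 4 C^{2}$ ($g{\left(C \right)} = 2 C 2 C = 4 C^{2}$)
$a{\left(z,E \right)} = \left(-2 + E\right) \left(z + 4 z^{2}\right)$ ($a{\left(z,E \right)} = \left(z + 4 z^{2}\right) \left(E - 2\right) = \left(z + 4 z^{2}\right) \left(-2 + E\right) = \left(-2 + E\right) \left(z + 4 z^{2}\right)$)
$K{\left(y \right)} = 7 y$
$k = -108$ ($k = 2 \left(-2 - 1 - 16 + 4 \left(-1\right) 2\right) 2 = 2 \left(-2 - 1 - 16 - 8\right) 2 = 2 \left(-27\right) 2 = \left(-54\right) 2 = -108$)
$k + K{\left(0 \right)} = -108 + 7 \cdot 0 = -108 + 0 = -108$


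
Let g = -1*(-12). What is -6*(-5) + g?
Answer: 42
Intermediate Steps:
g = 12
-6*(-5) + g = -6*(-5) + 12 = 30 + 12 = 42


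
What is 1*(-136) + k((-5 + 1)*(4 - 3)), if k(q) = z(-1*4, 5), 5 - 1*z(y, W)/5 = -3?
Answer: -96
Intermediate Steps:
z(y, W) = 40 (z(y, W) = 25 - 5*(-3) = 25 + 15 = 40)
k(q) = 40
1*(-136) + k((-5 + 1)*(4 - 3)) = 1*(-136) + 40 = -136 + 40 = -96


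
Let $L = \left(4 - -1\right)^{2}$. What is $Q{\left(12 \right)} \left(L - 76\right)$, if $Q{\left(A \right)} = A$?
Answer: $-612$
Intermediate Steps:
$L = 25$ ($L = \left(4 + 1\right)^{2} = 5^{2} = 25$)
$Q{\left(12 \right)} \left(L - 76\right) = 12 \left(25 - 76\right) = 12 \left(-51\right) = -612$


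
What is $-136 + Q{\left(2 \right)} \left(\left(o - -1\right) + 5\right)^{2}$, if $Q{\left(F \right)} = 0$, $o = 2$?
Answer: $-136$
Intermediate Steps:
$-136 + Q{\left(2 \right)} \left(\left(o - -1\right) + 5\right)^{2} = -136 + 0 \left(\left(2 - -1\right) + 5\right)^{2} = -136 + 0 \left(\left(2 + 1\right) + 5\right)^{2} = -136 + 0 \left(3 + 5\right)^{2} = -136 + 0 \cdot 8^{2} = -136 + 0 \cdot 64 = -136 + 0 = -136$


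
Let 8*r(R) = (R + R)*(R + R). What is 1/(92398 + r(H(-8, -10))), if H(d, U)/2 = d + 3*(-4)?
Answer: 1/93198 ≈ 1.0730e-5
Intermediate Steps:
H(d, U) = -24 + 2*d (H(d, U) = 2*(d + 3*(-4)) = 2*(d - 12) = 2*(-12 + d) = -24 + 2*d)
r(R) = R²/2 (r(R) = ((R + R)*(R + R))/8 = ((2*R)*(2*R))/8 = (4*R²)/8 = R²/2)
1/(92398 + r(H(-8, -10))) = 1/(92398 + (-24 + 2*(-8))²/2) = 1/(92398 + (-24 - 16)²/2) = 1/(92398 + (½)*(-40)²) = 1/(92398 + (½)*1600) = 1/(92398 + 800) = 1/93198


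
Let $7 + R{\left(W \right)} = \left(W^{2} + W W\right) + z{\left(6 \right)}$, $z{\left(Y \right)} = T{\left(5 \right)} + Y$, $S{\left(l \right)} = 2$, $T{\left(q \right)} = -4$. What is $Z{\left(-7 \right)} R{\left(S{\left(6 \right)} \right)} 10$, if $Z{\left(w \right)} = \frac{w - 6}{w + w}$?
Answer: $\frac{195}{7} \approx 27.857$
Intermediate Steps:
$Z{\left(w \right)} = \frac{-6 + w}{2 w}$
$z{\left(Y \right)} = -4 + Y$
$R{\left(W \right)} = -5 + 2 W^{2}$ ($R{\left(W \right)} = -7 + \left(\left(W^{2} + W W\right) + \left(-4 + 6\right)\right) = -7 + \left(\left(W^{2} + W^{2}\right) + 2\right) = -7 + \left(2 W^{2} + 2\right) = -7 + \left(2 + 2 W^{2}\right) = -5 + 2 W^{2}$)
$Z{\left(-7 \right)} R{\left(S{\left(6 \right)} \right)} 10 = \frac{-6 - 7}{2 \left(-7\right)} \left(-5 + 2 \cdot 2^{2}\right) 10 = \frac{1}{2} \left(- \frac{1}{7}\right) \left(-13\right) \left(-5 + 2 \cdot 4\right) 10 = \frac{13 \left(-5 + 8\right)}{14} \cdot 10 = \frac{13}{14} \cdot 3 \cdot 10 = \frac{39}{14} \cdot 10 = \frac{195}{7}$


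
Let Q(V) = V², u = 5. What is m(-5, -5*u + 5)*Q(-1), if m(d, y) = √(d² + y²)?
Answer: 5*√17 ≈ 20.616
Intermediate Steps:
m(-5, -5*u + 5)*Q(-1) = √((-5)² + (-5*5 + 5)²)*(-1)² = √(25 + (-25 + 5)²)*1 = √(25 + (-20)²)*1 = √(25 + 400)*1 = √425*1 = (5*√17)*1 = 5*√17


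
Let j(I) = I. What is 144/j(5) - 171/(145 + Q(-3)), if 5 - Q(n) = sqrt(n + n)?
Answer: 518769/18755 - 57*I*sqrt(6)/7502 ≈ 27.66 - 0.018611*I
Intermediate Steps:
Q(n) = 5 - sqrt(2)*sqrt(n) (Q(n) = 5 - sqrt(n + n) = 5 - sqrt(2*n) = 5 - sqrt(2)*sqrt(n))
144/j(5) - 171/(145 + Q(-3)) = 144/5 - 171/(145 + (5 - sqrt(2)*sqrt(-3))) = 144*(1/5) - 171/(145 + (5 - sqrt(2)*I*sqrt(3))) = 144/5 - 171/(145 + (5 - I*sqrt(6))) = 144/5 - 171/(150 - I*sqrt(6))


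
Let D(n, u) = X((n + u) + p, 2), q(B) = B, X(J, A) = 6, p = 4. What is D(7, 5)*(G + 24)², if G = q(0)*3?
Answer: 3456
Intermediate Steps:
D(n, u) = 6
G = 0 (G = 0*3 = 0)
D(7, 5)*(G + 24)² = 6*(0 + 24)² = 6*24² = 6*576 = 3456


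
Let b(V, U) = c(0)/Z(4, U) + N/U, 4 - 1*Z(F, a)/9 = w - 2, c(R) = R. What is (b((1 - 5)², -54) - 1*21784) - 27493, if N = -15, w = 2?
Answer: -886981/18 ≈ -49277.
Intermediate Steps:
Z(F, a) = 36 (Z(F, a) = 36 - 9*(2 - 2) = 36 - 9*0 = 36 + 0 = 36)
b(V, U) = -15/U (b(V, U) = 0/36 - 15/U = 0*(1/36) - 15/U = 0 - 15/U = -15/U)
(b((1 - 5)², -54) - 1*21784) - 27493 = (-15/(-54) - 1*21784) - 27493 = (-15*(-1/54) - 21784) - 27493 = (5/18 - 21784) - 27493 = -392107/18 - 27493 = -886981/18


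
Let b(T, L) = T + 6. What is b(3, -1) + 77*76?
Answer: 5861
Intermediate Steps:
b(T, L) = 6 + T
b(3, -1) + 77*76 = (6 + 3) + 77*76 = 9 + 5852 = 5861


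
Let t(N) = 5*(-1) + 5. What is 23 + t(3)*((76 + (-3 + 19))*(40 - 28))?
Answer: 23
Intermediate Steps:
t(N) = 0 (t(N) = -5 + 5 = 0)
23 + t(3)*((76 + (-3 + 19))*(40 - 28)) = 23 + 0*((76 + (-3 + 19))*(40 - 28)) = 23 + 0*((76 + 16)*12) = 23 + 0*(92*12) = 23 + 0*1104 = 23 + 0 = 23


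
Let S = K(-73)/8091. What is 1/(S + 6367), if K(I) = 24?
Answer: 2697/17171807 ≈ 0.00015706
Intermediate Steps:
S = 8/2697 (S = 24/8091 = 24*(1/8091) = 8/2697 ≈ 0.0029663)
1/(S + 6367) = 1/(8/2697 + 6367) = 1/(17171807/2697) = 2697/17171807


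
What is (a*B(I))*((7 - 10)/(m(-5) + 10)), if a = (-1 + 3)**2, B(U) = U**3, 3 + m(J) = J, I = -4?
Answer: 384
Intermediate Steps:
m(J) = -3 + J
a = 4 (a = 2**2 = 4)
(a*B(I))*((7 - 10)/(m(-5) + 10)) = (4*(-4)**3)*((7 - 10)/((-3 - 5) + 10)) = (4*(-64))*(-3/(-8 + 10)) = -(-768)/2 = -256*(-3/2) = 384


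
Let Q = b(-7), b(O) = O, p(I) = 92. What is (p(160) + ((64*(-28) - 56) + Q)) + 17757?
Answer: 15994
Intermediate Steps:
Q = -7
(p(160) + ((64*(-28) - 56) + Q)) + 17757 = (92 + ((64*(-28) - 56) - 7)) + 17757 = (92 + ((-1792 - 56) - 7)) + 17757 = (92 + (-1848 - 7)) + 17757 = (92 - 1855) + 17757 = -1763 + 17757 = 15994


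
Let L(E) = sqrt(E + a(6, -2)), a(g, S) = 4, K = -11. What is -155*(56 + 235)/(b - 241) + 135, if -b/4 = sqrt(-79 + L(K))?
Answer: 135 + 45105/(241 + 4*sqrt(-79 + I*sqrt(7))) ≈ 317.74 - 26.895*I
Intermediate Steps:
L(E) = sqrt(4 + E) (L(E) = sqrt(E + 4) = sqrt(4 + E))
b = -4*sqrt(-79 + I*sqrt(7)) (b = -4*sqrt(-79 + sqrt(4 - 11)) = -4*sqrt(-79 + sqrt(-7)) = -4*sqrt(-79 + I*sqrt(7)) ≈ -0.59526 - 35.558*I)
-155*(56 + 235)/(b - 241) + 135 = -155*(56 + 235)/(-4*sqrt(-79 + I*sqrt(7)) - 241) + 135 = -45105/(-241 - 4*sqrt(-79 + I*sqrt(7))) + 135 = 135 - 45105/(-241 - 4*sqrt(-79 + I*sqrt(7)))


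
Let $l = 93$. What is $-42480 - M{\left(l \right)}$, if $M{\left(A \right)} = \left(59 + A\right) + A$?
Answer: $-42725$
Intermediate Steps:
$M{\left(A \right)} = 59 + 2 A$
$-42480 - M{\left(l \right)} = -42480 - \left(59 + 2 \cdot 93\right) = -42480 - \left(59 + 186\right) = -42480 - 245 = -42725$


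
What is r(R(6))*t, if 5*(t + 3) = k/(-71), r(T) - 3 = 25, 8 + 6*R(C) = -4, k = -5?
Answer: -5936/71 ≈ -83.606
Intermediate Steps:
R(C) = -2 (R(C) = -4/3 + (⅙)*(-4) = -4/3 - ⅔ = -2)
r(T) = 28 (r(T) = 3 + 25 = 28)
t = -212/71 (t = -3 + (-5/(-71))/5 = -3 + (-5*(-1/71))/5 = -3 + (⅕)*(5/71) = -3 + 1/71 = -212/71 ≈ -2.9859)
r(R(6))*t = 28*(-212/71) = -5936/71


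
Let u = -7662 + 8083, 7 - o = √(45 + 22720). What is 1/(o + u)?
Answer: 428/160419 + √22765/160419 ≈ 0.0036086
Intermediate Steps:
o = 7 - √22765 (o = 7 - √(45 + 22720) = 7 - √22765 ≈ -143.88)
u = 421
1/(o + u) = 1/((7 - √22765) + 421) = 1/(428 - √22765)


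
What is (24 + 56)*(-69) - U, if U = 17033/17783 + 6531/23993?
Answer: -2355729518422/426667519 ≈ -5521.2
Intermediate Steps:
U = 524813542/426667519 (U = 17033*(1/17783) + 6531*(1/23993) = 17033/17783 + 6531/23993 = 524813542/426667519 ≈ 1.2300)
(24 + 56)*(-69) - U = (24 + 56)*(-69) - 1*524813542/426667519 = 80*(-69) - 524813542/426667519 = -5520 - 524813542/426667519 = -2355729518422/426667519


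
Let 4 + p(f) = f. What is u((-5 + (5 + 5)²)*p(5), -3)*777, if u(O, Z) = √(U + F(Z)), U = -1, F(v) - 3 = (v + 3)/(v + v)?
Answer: 777*√2 ≈ 1098.8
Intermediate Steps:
F(v) = 3 + (3 + v)/(2*v) (F(v) = 3 + (v + 3)/(v + v) = 3 + (3 + v)/((2*v)) = 3 + (3 + v)*(1/(2*v)) = 3 + (3 + v)/(2*v))
p(f) = -4 + f
u(O, Z) = √(-1 + (3 + 7*Z)/(2*Z))
u((-5 + (5 + 5)²)*p(5), -3)*777 = (√(10 + 6/(-3))/2)*777 = (√(10 + 6*(-⅓))/2)*777 = (√(10 - 2)/2)*777 = (√8/2)*777 = ((2*√2)/2)*777 = √2*777 = 777*√2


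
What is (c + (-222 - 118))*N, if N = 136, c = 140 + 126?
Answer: -10064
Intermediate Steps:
c = 266
(c + (-222 - 118))*N = (266 + (-222 - 118))*136 = (266 - 340)*136 = -74*136 = -10064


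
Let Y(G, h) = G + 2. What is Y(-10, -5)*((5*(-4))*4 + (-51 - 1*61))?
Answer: 1536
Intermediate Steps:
Y(G, h) = 2 + G
Y(-10, -5)*((5*(-4))*4 + (-51 - 1*61)) = (2 - 10)*((5*(-4))*4 + (-51 - 1*61)) = -8*(-20*4 + (-51 - 61)) = -8*(-80 - 112) = -8*(-192) = 1536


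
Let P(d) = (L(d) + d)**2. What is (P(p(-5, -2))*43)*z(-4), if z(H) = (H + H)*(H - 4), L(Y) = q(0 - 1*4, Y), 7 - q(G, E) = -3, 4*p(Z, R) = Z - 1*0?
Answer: 210700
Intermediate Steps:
p(Z, R) = Z/4 (p(Z, R) = (Z - 1*0)/4 = (Z + 0)/4 = Z/4)
q(G, E) = 10 (q(G, E) = 7 - 1*(-3) = 7 + 3 = 10)
L(Y) = 10
z(H) = 2*H*(-4 + H) (z(H) = (2*H)*(-4 + H) = 2*H*(-4 + H))
P(d) = (10 + d)**2
(P(p(-5, -2))*43)*z(-4) = ((10 + (1/4)*(-5))**2*43)*(2*(-4)*(-4 - 4)) = ((10 - 5/4)**2*43)*(2*(-4)*(-8)) = ((35/4)**2*43)*64 = ((1225/16)*43)*64 = (52675/16)*64 = 210700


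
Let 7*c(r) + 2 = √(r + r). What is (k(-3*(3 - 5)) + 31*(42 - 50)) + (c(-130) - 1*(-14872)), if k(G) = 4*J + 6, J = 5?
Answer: 102548/7 + 2*I*√65/7 ≈ 14650.0 + 2.3035*I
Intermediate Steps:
c(r) = -2/7 + √2*√r/7 (c(r) = -2/7 + √(r + r)/7 = -2/7 + √(2*r)/7 = -2/7 + (√2*√r)/7 = -2/7 + √2*√r/7)
k(G) = 26 (k(G) = 4*5 + 6 = 20 + 6 = 26)
(k(-3*(3 - 5)) + 31*(42 - 50)) + (c(-130) - 1*(-14872)) = (26 + 31*(42 - 50)) + ((-2/7 + √2*√(-130)/7) - 1*(-14872)) = (26 + 31*(-8)) + ((-2/7 + √2*(I*√130)/7) + 14872) = (26 - 248) + ((-2/7 + 2*I*√65/7) + 14872) = -222 + (104102/7 + 2*I*√65/7) = 102548/7 + 2*I*√65/7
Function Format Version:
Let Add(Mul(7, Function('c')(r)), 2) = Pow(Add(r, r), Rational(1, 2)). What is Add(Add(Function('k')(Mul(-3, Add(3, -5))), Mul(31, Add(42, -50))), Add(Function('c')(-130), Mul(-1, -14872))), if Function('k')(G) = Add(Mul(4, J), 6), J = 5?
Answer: Add(Rational(102548, 7), Mul(Rational(2, 7), I, Pow(65, Rational(1, 2)))) ≈ Add(14650., Mul(2.3035, I))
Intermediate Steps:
Function('c')(r) = Add(Rational(-2, 7), Mul(Rational(1, 7), Pow(2, Rational(1, 2)), Pow(r, Rational(1, 2)))) (Function('c')(r) = Add(Rational(-2, 7), Mul(Rational(1, 7), Pow(Add(r, r), Rational(1, 2)))) = Add(Rational(-2, 7), Mul(Rational(1, 7), Pow(Mul(2, r), Rational(1, 2)))) = Add(Rational(-2, 7), Mul(Rational(1, 7), Mul(Pow(2, Rational(1, 2)), Pow(r, Rational(1, 2))))) = Add(Rational(-2, 7), Mul(Rational(1, 7), Pow(2, Rational(1, 2)), Pow(r, Rational(1, 2)))))
Function('k')(G) = 26 (Function('k')(G) = Add(Mul(4, 5), 6) = Add(20, 6) = 26)
Add(Add(Function('k')(Mul(-3, Add(3, -5))), Mul(31, Add(42, -50))), Add(Function('c')(-130), Mul(-1, -14872))) = Add(Add(26, Mul(31, Add(42, -50))), Add(Add(Rational(-2, 7), Mul(Rational(1, 7), Pow(2, Rational(1, 2)), Pow(-130, Rational(1, 2)))), Mul(-1, -14872))) = Add(Add(26, Mul(31, -8)), Add(Add(Rational(-2, 7), Mul(Rational(1, 7), Pow(2, Rational(1, 2)), Mul(I, Pow(130, Rational(1, 2))))), 14872)) = Add(Add(26, -248), Add(Add(Rational(-2, 7), Mul(Rational(2, 7), I, Pow(65, Rational(1, 2)))), 14872)) = Add(-222, Add(Rational(104102, 7), Mul(Rational(2, 7), I, Pow(65, Rational(1, 2))))) = Add(Rational(102548, 7), Mul(Rational(2, 7), I, Pow(65, Rational(1, 2))))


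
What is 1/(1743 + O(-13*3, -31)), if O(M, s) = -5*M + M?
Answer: 1/1899 ≈ 0.00052659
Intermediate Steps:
O(M, s) = -4*M
1/(1743 + O(-13*3, -31)) = 1/(1743 - (-52)*3) = 1/(1743 - 4*(-39)) = 1/(1743 + 156) = 1/1899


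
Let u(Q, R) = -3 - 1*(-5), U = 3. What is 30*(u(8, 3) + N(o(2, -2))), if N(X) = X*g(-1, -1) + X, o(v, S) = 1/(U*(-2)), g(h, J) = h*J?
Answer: 50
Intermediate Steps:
u(Q, R) = 2 (u(Q, R) = -3 + 5 = 2)
g(h, J) = J*h
o(v, S) = -1/6 (o(v, S) = 1/(3*(-2)) = 1/(-6) = -1/6)
N(X) = 2*X (N(X) = X*(-1*(-1)) + X = X*1 + X = X + X = 2*X)
30*(u(8, 3) + N(o(2, -2))) = 30*(2 + 2*(-1/6)) = 30*(2 - 1/3) = 30*(5/3) = 50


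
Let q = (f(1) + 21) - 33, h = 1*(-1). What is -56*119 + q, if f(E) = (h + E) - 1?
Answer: -6677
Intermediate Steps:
h = -1
f(E) = -2 + E (f(E) = (-1 + E) - 1 = -2 + E)
q = -13 (q = ((-2 + 1) + 21) - 33 = (-1 + 21) - 33 = 20 - 33 = -13)
-56*119 + q = -56*119 - 13 = -6664 - 13 = -6677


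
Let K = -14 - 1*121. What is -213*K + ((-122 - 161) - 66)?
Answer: 28406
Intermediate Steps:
K = -135 (K = -14 - 121 = -135)
-213*K + ((-122 - 161) - 66) = -213*(-135) + ((-122 - 161) - 66) = 28755 + (-283 - 66) = 28755 - 349 = 28406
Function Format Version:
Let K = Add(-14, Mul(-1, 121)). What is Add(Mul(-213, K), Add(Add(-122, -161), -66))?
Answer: 28406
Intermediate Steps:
K = -135 (K = Add(-14, -121) = -135)
Add(Mul(-213, K), Add(Add(-122, -161), -66)) = Add(Mul(-213, -135), Add(Add(-122, -161), -66)) = Add(28755, Add(-283, -66)) = Add(28755, -349) = 28406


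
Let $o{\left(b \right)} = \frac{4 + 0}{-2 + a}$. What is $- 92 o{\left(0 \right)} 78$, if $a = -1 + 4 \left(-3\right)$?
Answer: $\frac{9568}{5} \approx 1913.6$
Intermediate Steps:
$a = -13$ ($a = -1 - 12 = -13$)
$o{\left(b \right)} = - \frac{4}{15}$ ($o{\left(b \right)} = \frac{4 + 0}{-2 - 13} = \frac{4}{-15} = 4 \left(- \frac{1}{15}\right) = - \frac{4}{15}$)
$- 92 o{\left(0 \right)} 78 = \left(-92\right) \left(- \frac{4}{15}\right) 78 = \frac{368}{15} \cdot 78 = \frac{9568}{5}$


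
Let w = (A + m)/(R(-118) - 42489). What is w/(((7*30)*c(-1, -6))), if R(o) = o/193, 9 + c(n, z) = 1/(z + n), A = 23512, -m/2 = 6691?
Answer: 195509/1574495040 ≈ 0.00012417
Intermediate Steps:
m = -13382 (m = -2*6691 = -13382)
c(n, z) = -9 + 1/(n + z) (c(n, z) = -9 + 1/(z + n) = -9 + 1/(n + z))
R(o) = o/193 (R(o) = o*(1/193) = o/193)
w = -391018/1640099 (w = (23512 - 13382)/((1/193)*(-118) - 42489) = 10130/(-118/193 - 42489) = 10130/(-8200495/193) = 10130*(-193/8200495) = -391018/1640099 ≈ -0.23841)
w/(((7*30)*c(-1, -6))) = -391018*(-1 - 6)/(210*(1 - 9*(-1) - 9*(-6)))/1640099 = -391018*(-1/(30*(1 + 9 + 54)))/1640099 = -391018/(1640099*(210*(-1/7*64))) = -391018/(1640099*(210*(-64/7))) = -391018/1640099/(-1920) = -391018/1640099*(-1/1920) = 195509/1574495040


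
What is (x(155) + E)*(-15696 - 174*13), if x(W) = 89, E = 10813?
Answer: -195778116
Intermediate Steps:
(x(155) + E)*(-15696 - 174*13) = (89 + 10813)*(-15696 - 174*13) = 10902*(-15696 - 2262) = 10902*(-17958) = -195778116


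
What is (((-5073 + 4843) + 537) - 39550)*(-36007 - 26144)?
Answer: 2438991693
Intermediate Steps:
(((-5073 + 4843) + 537) - 39550)*(-36007 - 26144) = ((-230 + 537) - 39550)*(-62151) = (307 - 39550)*(-62151) = -39243*(-62151) = 2438991693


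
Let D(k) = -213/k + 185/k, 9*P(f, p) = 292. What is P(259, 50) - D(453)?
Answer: 44176/1359 ≈ 32.506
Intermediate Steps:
P(f, p) = 292/9 (P(f, p) = (⅑)*292 = 292/9)
D(k) = -28/k
P(259, 50) - D(453) = 292/9 - (-28)/453 = 292/9 - 1*(-28/453) = 292/9 + 28/453 = 44176/1359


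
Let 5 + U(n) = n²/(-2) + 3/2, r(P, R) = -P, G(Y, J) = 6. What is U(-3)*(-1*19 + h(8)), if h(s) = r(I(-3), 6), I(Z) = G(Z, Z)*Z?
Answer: 8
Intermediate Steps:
I(Z) = 6*Z
U(n) = -7/2 - n²/2 (U(n) = -5 + (n²/(-2) + 3/2) = -5 + (n²*(-½) + 3*(½)) = -5 + (-n²/2 + 3/2) = -5 + (3/2 - n²/2) = -7/2 - n²/2)
h(s) = 18 (h(s) = -6*(-3) = -1*(-18) = 18)
U(-3)*(-1*19 + h(8)) = (-7/2 - ½*(-3)²)*(-1*19 + 18) = (-7/2 - ½*9)*(-19 + 18) = (-7/2 - 9/2)*(-1) = -8*(-1) = 8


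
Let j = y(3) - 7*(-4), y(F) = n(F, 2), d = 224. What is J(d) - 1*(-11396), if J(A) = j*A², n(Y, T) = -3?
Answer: 1265796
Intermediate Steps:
y(F) = -3
j = 25 (j = -3 - 7*(-4) = -3 + 28 = 25)
J(A) = 25*A²
J(d) - 1*(-11396) = 25*224² - 1*(-11396) = 25*50176 + 11396 = 1254400 + 11396 = 1265796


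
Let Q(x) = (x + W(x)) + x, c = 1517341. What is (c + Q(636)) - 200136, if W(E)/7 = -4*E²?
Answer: -10007411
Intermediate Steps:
W(E) = -28*E² (W(E) = 7*(-4*E²) = -28*E²)
Q(x) = -28*x² + 2*x (Q(x) = (x - 28*x²) + x = -28*x² + 2*x)
(c + Q(636)) - 200136 = (1517341 + 2*636*(1 - 14*636)) - 200136 = (1517341 + 2*636*(1 - 8904)) - 200136 = (1517341 + 2*636*(-8903)) - 200136 = (1517341 - 11324616) - 200136 = -9807275 - 200136 = -10007411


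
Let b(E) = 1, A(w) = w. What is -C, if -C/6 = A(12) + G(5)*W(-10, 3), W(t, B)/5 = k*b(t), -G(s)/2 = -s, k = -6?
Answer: -1728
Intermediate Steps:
G(s) = 2*s (G(s) = -(-2)*s = 2*s)
W(t, B) = -30 (W(t, B) = 5*(-6*1) = 5*(-6) = -30)
C = 1728 (C = -6*(12 + (2*5)*(-30)) = -6*(12 + 10*(-30)) = -6*(12 - 300) = -6*(-288) = 1728)
-C = -1*1728 = -1728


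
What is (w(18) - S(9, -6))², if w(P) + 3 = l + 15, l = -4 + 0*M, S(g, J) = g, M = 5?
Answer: 1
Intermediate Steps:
l = -4 (l = -4 + 0*5 = -4 + 0 = -4)
w(P) = 8 (w(P) = -3 + (-4 + 15) = -3 + 11 = 8)
(w(18) - S(9, -6))² = (8 - 1*9)² = (8 - 9)² = (-1)² = 1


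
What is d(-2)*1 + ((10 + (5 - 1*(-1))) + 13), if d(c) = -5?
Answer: 24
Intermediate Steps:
d(-2)*1 + ((10 + (5 - 1*(-1))) + 13) = -5*1 + ((10 + (5 - 1*(-1))) + 13) = -5 + ((10 + (5 + 1)) + 13) = -5 + ((10 + 6) + 13) = -5 + (16 + 13) = -5 + 29 = 24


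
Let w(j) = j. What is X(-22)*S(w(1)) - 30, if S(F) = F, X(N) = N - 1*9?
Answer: -61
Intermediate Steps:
X(N) = -9 + N (X(N) = N - 9 = -9 + N)
X(-22)*S(w(1)) - 30 = (-9 - 22)*1 - 30 = -31*1 - 30 = -31 - 30 = -61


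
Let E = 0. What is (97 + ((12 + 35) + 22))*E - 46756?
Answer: -46756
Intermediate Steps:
(97 + ((12 + 35) + 22))*E - 46756 = (97 + ((12 + 35) + 22))*0 - 46756 = (97 + (47 + 22))*0 - 46756 = (97 + 69)*0 - 46756 = 166*0 - 46756 = 0 - 46756 = -46756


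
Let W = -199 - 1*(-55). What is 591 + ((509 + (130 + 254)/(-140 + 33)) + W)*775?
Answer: 30033262/107 ≈ 2.8068e+5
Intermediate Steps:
W = -144 (W = -199 + 55 = -144)
591 + ((509 + (130 + 254)/(-140 + 33)) + W)*775 = 591 + ((509 + (130 + 254)/(-140 + 33)) - 144)*775 = 591 + ((509 + 384/(-107)) - 144)*775 = 591 + ((509 + 384*(-1/107)) - 144)*775 = 591 + ((509 - 384/107) - 144)*775 = 591 + (54079/107 - 144)*775 = 591 + (38671/107)*775 = 591 + 29970025/107 = 30033262/107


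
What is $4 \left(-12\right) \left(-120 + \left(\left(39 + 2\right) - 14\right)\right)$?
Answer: $4464$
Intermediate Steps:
$4 \left(-12\right) \left(-120 + \left(\left(39 + 2\right) - 14\right)\right) = - 48 \left(-120 + \left(41 - 14\right)\right) = - 48 \left(-120 + 27\right) = \left(-48\right) \left(-93\right) = 4464$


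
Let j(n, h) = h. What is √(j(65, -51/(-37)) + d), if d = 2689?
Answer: 2*√920782/37 ≈ 51.869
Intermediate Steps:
√(j(65, -51/(-37)) + d) = √(-51/(-37) + 2689) = √(-51*(-1/37) + 2689) = √(51/37 + 2689) = √(99544/37) = 2*√920782/37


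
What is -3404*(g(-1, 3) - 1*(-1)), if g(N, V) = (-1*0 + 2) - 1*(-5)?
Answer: -27232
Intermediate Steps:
g(N, V) = 7 (g(N, V) = (0 + 2) + 5 = 2 + 5 = 7)
-3404*(g(-1, 3) - 1*(-1)) = -3404*(7 - 1*(-1)) = -3404*(7 + 1) = -3404*8 = -27232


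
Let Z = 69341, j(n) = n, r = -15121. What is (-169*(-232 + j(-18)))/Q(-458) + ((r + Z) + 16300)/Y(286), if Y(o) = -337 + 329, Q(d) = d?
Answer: -2039760/229 ≈ -8907.3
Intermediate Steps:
Y(o) = -8
(-169*(-232 + j(-18)))/Q(-458) + ((r + Z) + 16300)/Y(286) = -169*(-232 - 18)/(-458) + ((-15121 + 69341) + 16300)/(-8) = -169*(-250)*(-1/458) + (54220 + 16300)*(-⅛) = 42250*(-1/458) + 70520*(-⅛) = -21125/229 - 8815 = -2039760/229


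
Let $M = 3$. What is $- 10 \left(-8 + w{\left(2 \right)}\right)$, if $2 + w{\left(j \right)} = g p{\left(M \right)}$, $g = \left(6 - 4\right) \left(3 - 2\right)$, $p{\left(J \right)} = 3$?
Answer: $40$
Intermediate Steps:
$g = 2$ ($g = 2 \cdot 1 = 2$)
$w{\left(j \right)} = 4$ ($w{\left(j \right)} = -2 + 2 \cdot 3 = -2 + 6 = 4$)
$- 10 \left(-8 + w{\left(2 \right)}\right) = - 10 \left(-8 + 4\right) = \left(-10\right) \left(-4\right) = 40$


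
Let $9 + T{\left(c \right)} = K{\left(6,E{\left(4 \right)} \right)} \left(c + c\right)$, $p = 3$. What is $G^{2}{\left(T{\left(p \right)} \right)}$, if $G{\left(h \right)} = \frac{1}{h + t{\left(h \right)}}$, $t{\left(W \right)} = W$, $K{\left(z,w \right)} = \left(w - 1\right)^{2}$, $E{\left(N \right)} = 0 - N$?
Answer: $\frac{1}{79524} \approx 1.2575 \cdot 10^{-5}$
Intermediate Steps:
$E{\left(N \right)} = - N$
$K{\left(z,w \right)} = \left(-1 + w\right)^{2}$
$T{\left(c \right)} = -9 + 50 c$ ($T{\left(c \right)} = -9 + \left(-1 - 4\right)^{2} \left(c + c\right) = -9 + \left(-1 - 4\right)^{2} \cdot 2 c = -9 + \left(-5\right)^{2} \cdot 2 c = -9 + 25 \cdot 2 c = -9 + 50 c$)
$G{\left(h \right)} = \frac{1}{2 h}$ ($G{\left(h \right)} = \frac{1}{h + h} = \frac{1}{2 h}$)
$G^{2}{\left(T{\left(p \right)} \right)} = \left(\frac{1}{2 \left(-9 + 50 \cdot 3\right)}\right)^{2} = \left(\frac{1}{2 \left(-9 + 150\right)}\right)^{2} = \left(\frac{1}{2 \cdot 141}\right)^{2} = \left(\frac{1}{2} \cdot \frac{1}{141}\right)^{2} = \left(\frac{1}{282}\right)^{2} = \frac{1}{79524}$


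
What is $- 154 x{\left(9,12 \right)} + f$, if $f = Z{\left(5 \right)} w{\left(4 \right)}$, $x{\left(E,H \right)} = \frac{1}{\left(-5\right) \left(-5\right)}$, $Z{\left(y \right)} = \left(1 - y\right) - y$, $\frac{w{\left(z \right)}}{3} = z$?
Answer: $- \frac{2854}{25} \approx -114.16$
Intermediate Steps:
$w{\left(z \right)} = 3 z$
$Z{\left(y \right)} = 1 - 2 y$
$x{\left(E,H \right)} = \frac{1}{25}$
$f = -108$ ($f = \left(1 - 10\right) 3 \cdot 4 = \left(1 - 10\right) 12 = \left(-9\right) 12 = -108$)
$- 154 x{\left(9,12 \right)} + f = \left(-154\right) \frac{1}{25} - 108 = - \frac{154}{25} - 108 = - \frac{2854}{25}$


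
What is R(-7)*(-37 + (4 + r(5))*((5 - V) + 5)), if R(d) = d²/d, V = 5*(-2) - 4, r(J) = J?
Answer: -1253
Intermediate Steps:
V = -14 (V = -10 - 4 = -14)
R(d) = d
R(-7)*(-37 + (4 + r(5))*((5 - V) + 5)) = -7*(-37 + (4 + 5)*((5 - 1*(-14)) + 5)) = -7*(-37 + 9*((5 + 14) + 5)) = -7*(-37 + 9*(19 + 5)) = -7*(-37 + 9*24) = -7*(-37 + 216) = -7*179 = -1253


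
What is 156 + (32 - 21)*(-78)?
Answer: -702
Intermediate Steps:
156 + (32 - 21)*(-78) = 156 + 11*(-78) = 156 - 858 = -702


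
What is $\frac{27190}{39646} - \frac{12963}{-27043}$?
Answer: $\frac{624615134}{536073389} \approx 1.1652$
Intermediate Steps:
$\frac{27190}{39646} - \frac{12963}{-27043} = 27190 \cdot \frac{1}{39646} - - \frac{12963}{27043} = \frac{13595}{19823} + \frac{12963}{27043} = \frac{624615134}{536073389}$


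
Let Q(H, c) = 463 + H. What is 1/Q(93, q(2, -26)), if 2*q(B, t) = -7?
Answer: 1/556 ≈ 0.0017986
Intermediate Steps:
q(B, t) = -7/2 (q(B, t) = (½)*(-7) = -7/2)
1/Q(93, q(2, -26)) = 1/(463 + 93) = 1/556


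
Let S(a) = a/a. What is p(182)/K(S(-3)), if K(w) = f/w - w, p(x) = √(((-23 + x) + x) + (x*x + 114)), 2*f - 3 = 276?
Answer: 6*√3731/277 ≈ 1.3231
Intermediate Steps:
S(a) = 1
f = 279/2 (f = 3/2 + (½)*276 = 3/2 + 138 = 279/2 ≈ 139.50)
p(x) = √(91 + x² + 2*x) (p(x) = √((-23 + 2*x) + (x² + 114)) = √((-23 + 2*x) + (114 + x²)) = √(91 + x² + 2*x))
K(w) = -w + 279/(2*w) (K(w) = 279/(2*w) - w = -w + 279/(2*w))
p(182)/K(S(-3)) = √(91 + 182² + 2*182)/(-1*1 + (279/2)/1) = √(91 + 33124 + 364)/(-1 + (279/2)*1) = √33579/(-1 + 279/2) = (3*√3731)/(277/2) = (3*√3731)*(2/277) = 6*√3731/277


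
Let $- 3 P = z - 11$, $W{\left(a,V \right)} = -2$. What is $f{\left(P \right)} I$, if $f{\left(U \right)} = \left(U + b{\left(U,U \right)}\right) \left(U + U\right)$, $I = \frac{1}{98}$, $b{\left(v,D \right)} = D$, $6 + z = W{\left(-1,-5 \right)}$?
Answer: $\frac{722}{441} \approx 1.6372$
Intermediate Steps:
$z = -8$ ($z = -6 - 2 = -8$)
$I = \frac{1}{98} \approx 0.010204$
$P = \frac{19}{3}$ ($P = - \frac{-8 - 11}{3} = \left(- \frac{1}{3}\right) \left(-19\right) = \frac{19}{3} \approx 6.3333$)
$f{\left(U \right)} = 4 U^{2}$ ($f{\left(U \right)} = \left(U + U\right) \left(U + U\right) = 2 U 2 U = 4 U^{2}$)
$f{\left(P \right)} I = 4 \left(\frac{19}{3}\right)^{2} \cdot \frac{1}{98} = 4 \cdot \frac{361}{9} \cdot \frac{1}{98} = \frac{1444}{9} \cdot \frac{1}{98} = \frac{722}{441}$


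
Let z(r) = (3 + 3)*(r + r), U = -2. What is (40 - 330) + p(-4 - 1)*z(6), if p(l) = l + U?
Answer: -794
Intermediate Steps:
z(r) = 12*r (z(r) = 6*(2*r) = 12*r)
p(l) = -2 + l (p(l) = l - 2 = -2 + l)
(40 - 330) + p(-4 - 1)*z(6) = (40 - 330) + (-2 + (-4 - 1))*(12*6) = -290 + (-2 - 5)*72 = -290 - 7*72 = -290 - 504 = -794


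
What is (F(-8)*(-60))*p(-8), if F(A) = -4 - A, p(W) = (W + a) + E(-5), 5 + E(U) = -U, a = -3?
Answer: 2640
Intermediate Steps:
E(U) = -5 - U
p(W) = -3 + W (p(W) = (W - 3) + (-5 - 1*(-5)) = (-3 + W) + (-5 + 5) = (-3 + W) + 0 = -3 + W)
(F(-8)*(-60))*p(-8) = ((-4 - 1*(-8))*(-60))*(-3 - 8) = ((-4 + 8)*(-60))*(-11) = (4*(-60))*(-11) = -240*(-11) = 2640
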